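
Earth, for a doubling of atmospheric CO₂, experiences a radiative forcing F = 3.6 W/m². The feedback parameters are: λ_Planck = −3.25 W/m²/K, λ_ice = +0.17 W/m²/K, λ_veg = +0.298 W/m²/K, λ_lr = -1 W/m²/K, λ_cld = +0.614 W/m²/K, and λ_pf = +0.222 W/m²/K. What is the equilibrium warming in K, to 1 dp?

Net feedback parameter λ = (−3.25) + (+0.17) + (+0.298) + (-1) + (+0.614) + (+0.222) = -2.946 W/m²/K.
ΔT = −F/λ = −3.6/(-2.946) = 1.2 K.

1.2 K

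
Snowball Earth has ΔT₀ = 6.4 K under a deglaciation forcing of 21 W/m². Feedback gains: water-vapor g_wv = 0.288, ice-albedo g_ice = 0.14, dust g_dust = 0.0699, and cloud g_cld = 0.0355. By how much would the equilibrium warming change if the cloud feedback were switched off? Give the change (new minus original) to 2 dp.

Original: g = 0.5334, ΔT = 6.4/(1−0.5334) = 13.7162 K.
Without cloud: g' = 0.4979, ΔT' = 6.4/(1−0.4979) = 12.7465 K.
Change = 12.7465 − 13.7162 = -0.97 K.

-0.97 K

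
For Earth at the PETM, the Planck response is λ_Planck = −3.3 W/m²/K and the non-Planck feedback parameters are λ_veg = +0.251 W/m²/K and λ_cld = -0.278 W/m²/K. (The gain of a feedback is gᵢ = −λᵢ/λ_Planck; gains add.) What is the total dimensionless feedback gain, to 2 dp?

Convert to gains: g_veg = 0.251/3.3 = 0.07606; g_cld = -0.278/3.3 = -0.08424.
Total gain g = -0.00818.

-0.01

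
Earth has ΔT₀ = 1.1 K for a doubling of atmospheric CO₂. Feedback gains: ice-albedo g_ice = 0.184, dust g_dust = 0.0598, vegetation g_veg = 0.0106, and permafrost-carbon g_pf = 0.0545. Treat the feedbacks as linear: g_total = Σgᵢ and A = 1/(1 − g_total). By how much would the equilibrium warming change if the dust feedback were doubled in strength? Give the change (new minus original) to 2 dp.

0.15 K

Original: g = 0.3089, ΔT = 1.1/(1−0.3089) = 1.5917 K.
With doubled dust: g' = 0.3687, ΔT' = 1.1/(1−0.3687) = 1.7424 K.
Change = 1.7424 − 1.5917 = 0.15 K.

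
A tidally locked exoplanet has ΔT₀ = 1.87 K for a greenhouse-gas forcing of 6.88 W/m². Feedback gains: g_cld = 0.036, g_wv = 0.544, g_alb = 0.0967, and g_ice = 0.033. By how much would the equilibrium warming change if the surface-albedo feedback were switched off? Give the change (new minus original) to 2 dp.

-1.61 K

Original: g = 0.7097, ΔT = 1.87/(1−0.7097) = 6.4416 K.
Without surface-albedo: g' = 0.613, ΔT' = 1.87/(1−0.613) = 4.8320 K.
Change = 4.8320 − 6.4416 = -1.61 K.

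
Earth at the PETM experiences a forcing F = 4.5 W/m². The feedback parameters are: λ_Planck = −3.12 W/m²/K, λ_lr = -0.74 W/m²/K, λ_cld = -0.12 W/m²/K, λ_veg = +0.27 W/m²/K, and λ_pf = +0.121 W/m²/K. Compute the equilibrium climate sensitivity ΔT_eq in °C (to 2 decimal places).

1.25 °C

Net feedback parameter λ = (−3.12) + (-0.74) + (-0.12) + (+0.27) + (+0.121) = -3.589 W/m²/K.
ΔT = −F/λ = −4.5/(-3.589) = 1.25 °C.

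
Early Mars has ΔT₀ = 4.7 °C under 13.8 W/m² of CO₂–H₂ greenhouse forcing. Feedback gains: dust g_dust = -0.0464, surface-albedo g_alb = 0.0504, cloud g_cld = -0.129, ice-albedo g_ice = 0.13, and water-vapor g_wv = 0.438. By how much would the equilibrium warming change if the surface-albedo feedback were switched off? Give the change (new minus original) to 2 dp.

-0.70 °C

Original: g = 0.443, ΔT = 4.7/(1−0.443) = 8.4381 °C.
Without surface-albedo: g' = 0.3926, ΔT' = 4.7/(1−0.3926) = 7.7379 °C.
Change = 7.7379 − 8.4381 = -0.70 °C.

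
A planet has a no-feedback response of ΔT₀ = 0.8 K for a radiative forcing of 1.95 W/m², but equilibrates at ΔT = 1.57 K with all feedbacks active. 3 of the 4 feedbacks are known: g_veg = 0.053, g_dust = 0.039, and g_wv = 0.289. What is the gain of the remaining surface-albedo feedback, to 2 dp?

0.11

Amplification A = ΔT/ΔT₀ = 1.57/0.8 = 1.962.
Total gain g = 1 − 1/A = 1 − 1/1.962 = 0.4903.
Known gains sum to 0.053 + 0.039 + 0.289 = 0.381.
g_alb = 0.4903 − 0.381 = 0.11.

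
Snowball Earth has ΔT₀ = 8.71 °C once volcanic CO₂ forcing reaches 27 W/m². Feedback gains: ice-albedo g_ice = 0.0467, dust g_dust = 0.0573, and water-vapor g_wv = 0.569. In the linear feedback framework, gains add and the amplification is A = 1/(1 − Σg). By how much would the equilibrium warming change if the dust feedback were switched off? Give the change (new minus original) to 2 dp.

Original: g = 0.673, ΔT = 8.71/(1−0.673) = 26.6361 °C.
Without dust: g' = 0.6157, ΔT' = 8.71/(1−0.6157) = 22.6646 °C.
Change = 22.6646 − 26.6361 = -3.97 °C.

-3.97 °C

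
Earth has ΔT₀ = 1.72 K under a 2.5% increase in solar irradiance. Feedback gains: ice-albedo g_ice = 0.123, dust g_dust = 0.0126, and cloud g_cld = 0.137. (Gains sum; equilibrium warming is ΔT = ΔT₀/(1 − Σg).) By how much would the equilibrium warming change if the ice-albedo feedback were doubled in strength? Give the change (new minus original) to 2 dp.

Original: g = 0.2726, ΔT = 1.72/(1−0.2726) = 2.3646 K.
With doubled ice-albedo: g' = 0.3956, ΔT' = 1.72/(1−0.3956) = 2.8458 K.
Change = 2.8458 − 2.3646 = 0.48 K.

0.48 K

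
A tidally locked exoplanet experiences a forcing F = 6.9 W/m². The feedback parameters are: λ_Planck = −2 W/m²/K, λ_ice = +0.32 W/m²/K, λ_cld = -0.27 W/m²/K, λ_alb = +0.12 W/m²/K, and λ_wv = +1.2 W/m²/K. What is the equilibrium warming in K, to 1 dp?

Net feedback parameter λ = (−2) + (+0.32) + (-0.27) + (+0.12) + (+1.2) = -0.63 W/m²/K.
ΔT = −F/λ = −6.9/(-0.63) = 11.0 K.

11.0 K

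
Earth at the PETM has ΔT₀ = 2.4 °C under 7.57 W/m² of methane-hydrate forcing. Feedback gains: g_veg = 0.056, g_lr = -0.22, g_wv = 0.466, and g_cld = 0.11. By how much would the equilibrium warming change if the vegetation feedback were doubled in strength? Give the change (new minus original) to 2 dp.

0.43 °C

Original: g = 0.412, ΔT = 2.4/(1−0.412) = 4.0816 °C.
With doubled vegetation: g' = 0.468, ΔT' = 2.4/(1−0.468) = 4.5113 °C.
Change = 4.5113 − 4.0816 = 0.43 °C.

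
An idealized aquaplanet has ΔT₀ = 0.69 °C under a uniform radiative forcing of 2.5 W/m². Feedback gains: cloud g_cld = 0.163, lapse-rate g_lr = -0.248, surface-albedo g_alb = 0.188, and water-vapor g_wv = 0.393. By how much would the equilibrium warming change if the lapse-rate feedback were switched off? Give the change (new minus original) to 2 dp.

1.33 °C

Original: g = 0.496, ΔT = 0.69/(1−0.496) = 1.3690 °C.
Without lapse-rate: g' = 0.744, ΔT' = 0.69/(1−0.744) = 2.6953 °C.
Change = 2.6953 − 1.3690 = 1.33 °C.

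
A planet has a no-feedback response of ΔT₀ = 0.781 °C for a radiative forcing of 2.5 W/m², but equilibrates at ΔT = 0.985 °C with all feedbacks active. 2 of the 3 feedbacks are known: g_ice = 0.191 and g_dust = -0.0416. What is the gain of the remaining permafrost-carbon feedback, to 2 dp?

Amplification A = ΔT/ΔT₀ = 0.985/0.781 = 1.261.
Total gain g = 1 − 1/A = 1 − 1/1.261 = 0.207.
Known gains sum to 0.191 − 0.0416 = 0.1494.
g_pf = 0.207 − 0.1494 = 0.06.

0.06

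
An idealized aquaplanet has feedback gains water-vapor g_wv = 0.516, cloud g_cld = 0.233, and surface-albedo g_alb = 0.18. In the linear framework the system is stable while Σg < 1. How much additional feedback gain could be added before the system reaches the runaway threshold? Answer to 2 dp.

Current total gain = 0.516 + 0.233 + 0.18 = 0.929.
Margin to runaway = 1 − 0.929 = 0.07.

0.07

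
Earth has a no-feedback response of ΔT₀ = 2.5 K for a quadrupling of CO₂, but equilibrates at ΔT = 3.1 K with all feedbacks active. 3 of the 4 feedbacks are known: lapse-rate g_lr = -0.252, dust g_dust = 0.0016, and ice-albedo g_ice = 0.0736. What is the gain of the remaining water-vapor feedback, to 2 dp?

Amplification A = ΔT/ΔT₀ = 3.1/2.5 = 1.24.
Total gain g = 1 − 1/A = 1 − 1/1.24 = 0.1935.
Known gains sum to -0.252 + 0.0016 + 0.0736 = -0.1768.
g_wv = 0.1935 + 0.1768 = 0.37.

0.37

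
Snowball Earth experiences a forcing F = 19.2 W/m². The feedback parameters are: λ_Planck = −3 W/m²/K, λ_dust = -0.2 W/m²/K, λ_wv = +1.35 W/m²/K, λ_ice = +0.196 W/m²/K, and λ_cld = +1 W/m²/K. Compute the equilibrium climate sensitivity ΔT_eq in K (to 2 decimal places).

29.36 K

Net feedback parameter λ = (−3) + (-0.2) + (+1.35) + (+0.196) + (+1) = -0.654 W/m²/K.
ΔT = −F/λ = −19.2/(-0.654) = 29.36 K.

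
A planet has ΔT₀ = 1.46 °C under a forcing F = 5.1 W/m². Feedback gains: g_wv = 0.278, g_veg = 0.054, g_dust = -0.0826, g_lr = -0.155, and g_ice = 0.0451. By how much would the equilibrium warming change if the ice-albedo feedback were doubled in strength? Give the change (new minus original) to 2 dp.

Original: g = 0.1395, ΔT = 1.46/(1−0.1395) = 1.6967 °C.
With doubled ice-albedo: g' = 0.1846, ΔT' = 1.46/(1−0.1846) = 1.7905 °C.
Change = 1.7905 − 1.6967 = 0.09 °C.

0.09 °C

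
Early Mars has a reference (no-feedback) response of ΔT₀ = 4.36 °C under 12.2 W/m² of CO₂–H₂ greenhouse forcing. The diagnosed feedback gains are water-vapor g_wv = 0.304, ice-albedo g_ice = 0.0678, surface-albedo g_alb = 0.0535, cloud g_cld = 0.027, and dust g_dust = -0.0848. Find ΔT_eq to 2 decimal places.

6.89 °C

Total gain g = 0.304 + 0.0678 + 0.0535 + 0.027 − 0.0848 = 0.3675.
Amplification A = 1/(1 − 0.3675) = 1.581.
ΔT = 4.36 × 1.581 = 6.89 °C.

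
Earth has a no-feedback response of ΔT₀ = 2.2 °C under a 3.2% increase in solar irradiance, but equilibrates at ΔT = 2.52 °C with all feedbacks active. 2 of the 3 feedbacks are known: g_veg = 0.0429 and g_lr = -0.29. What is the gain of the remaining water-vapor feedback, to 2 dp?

Amplification A = ΔT/ΔT₀ = 2.52/2.2 = 1.145.
Total gain g = 1 − 1/A = 1 − 1/1.145 = 0.1266.
Known gains sum to 0.0429 − 0.29 = -0.2471.
g_wv = 0.1266 + 0.2471 = 0.37.

0.37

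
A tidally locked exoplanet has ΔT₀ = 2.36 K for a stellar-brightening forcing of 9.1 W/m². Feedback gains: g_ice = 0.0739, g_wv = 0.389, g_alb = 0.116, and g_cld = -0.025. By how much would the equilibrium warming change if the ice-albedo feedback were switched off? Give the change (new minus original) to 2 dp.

Original: g = 0.5539, ΔT = 2.36/(1−0.5539) = 5.2903 K.
Without ice-albedo: g' = 0.48, ΔT' = 2.36/(1−0.48) = 4.5385 K.
Change = 4.5385 − 5.2903 = -0.75 K.

-0.75 K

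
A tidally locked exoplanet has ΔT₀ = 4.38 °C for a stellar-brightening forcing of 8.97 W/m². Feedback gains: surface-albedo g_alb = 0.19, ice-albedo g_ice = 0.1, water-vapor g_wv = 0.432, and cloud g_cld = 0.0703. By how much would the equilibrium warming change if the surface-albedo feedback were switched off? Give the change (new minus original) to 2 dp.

Original: g = 0.7923, ΔT = 4.38/(1−0.7923) = 21.0881 °C.
Without surface-albedo: g' = 0.6023, ΔT' = 4.38/(1−0.6023) = 11.0133 °C.
Change = 11.0133 − 21.0881 = -10.07 °C.

-10.07 °C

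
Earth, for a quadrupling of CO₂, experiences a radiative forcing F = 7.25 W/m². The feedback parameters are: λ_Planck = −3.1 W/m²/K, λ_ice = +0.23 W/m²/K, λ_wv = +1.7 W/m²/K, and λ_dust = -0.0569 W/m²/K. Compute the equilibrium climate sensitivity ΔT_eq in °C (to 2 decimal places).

5.91 °C

Net feedback parameter λ = (−3.1) + (+0.23) + (+1.7) + (-0.0569) = -1.2269 W/m²/K.
ΔT = −F/λ = −7.25/(-1.2269) = 5.91 °C.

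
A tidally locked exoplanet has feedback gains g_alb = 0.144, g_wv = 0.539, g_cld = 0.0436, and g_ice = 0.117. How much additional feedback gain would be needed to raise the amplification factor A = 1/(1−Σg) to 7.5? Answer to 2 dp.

0.02

Current total gain = 0.8436.
Target gain for A = 7.5: g* = 1 − 1/7.5 = 0.8667.
Additional gain needed = 0.8667 − 0.8436 = 0.02.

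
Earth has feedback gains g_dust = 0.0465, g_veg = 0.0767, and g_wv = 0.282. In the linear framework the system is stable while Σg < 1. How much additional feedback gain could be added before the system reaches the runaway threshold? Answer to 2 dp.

Current total gain = 0.0465 + 0.0767 + 0.282 = 0.4052.
Margin to runaway = 1 − 0.4052 = 0.59.

0.59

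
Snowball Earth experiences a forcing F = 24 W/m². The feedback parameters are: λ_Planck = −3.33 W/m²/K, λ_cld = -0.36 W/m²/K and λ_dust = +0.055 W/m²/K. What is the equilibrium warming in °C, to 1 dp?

Net feedback parameter λ = (−3.33) + (-0.36) + (+0.055) = -3.635 W/m²/K.
ΔT = −F/λ = −24/(-3.635) = 6.6 °C.

6.6 °C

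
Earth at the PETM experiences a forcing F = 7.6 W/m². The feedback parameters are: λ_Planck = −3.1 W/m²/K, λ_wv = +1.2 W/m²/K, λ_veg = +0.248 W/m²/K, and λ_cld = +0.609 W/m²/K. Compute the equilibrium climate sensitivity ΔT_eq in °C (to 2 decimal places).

7.29 °C

Net feedback parameter λ = (−3.1) + (+1.2) + (+0.248) + (+0.609) = -1.043 W/m²/K.
ΔT = −F/λ = −7.6/(-1.043) = 7.29 °C.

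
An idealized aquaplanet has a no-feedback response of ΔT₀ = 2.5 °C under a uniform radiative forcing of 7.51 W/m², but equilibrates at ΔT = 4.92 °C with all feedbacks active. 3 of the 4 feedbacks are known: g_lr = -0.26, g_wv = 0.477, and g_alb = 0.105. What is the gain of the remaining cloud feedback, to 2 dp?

Amplification A = ΔT/ΔT₀ = 4.92/2.5 = 1.968.
Total gain g = 1 − 1/A = 1 − 1/1.968 = 0.4919.
Known gains sum to -0.26 + 0.477 + 0.105 = 0.322.
g_cld = 0.4919 − 0.322 = 0.17.

0.17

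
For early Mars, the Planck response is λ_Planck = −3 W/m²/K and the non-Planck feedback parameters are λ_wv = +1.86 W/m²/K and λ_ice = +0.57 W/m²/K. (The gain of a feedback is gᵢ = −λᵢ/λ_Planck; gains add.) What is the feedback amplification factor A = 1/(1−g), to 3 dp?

Convert to gains: g_wv = 1.86/3 = 0.62; g_ice = 0.57/3 = 0.19.
Total gain g = 0.81.
A = 1/(1 − 0.81) = 5.263.

5.263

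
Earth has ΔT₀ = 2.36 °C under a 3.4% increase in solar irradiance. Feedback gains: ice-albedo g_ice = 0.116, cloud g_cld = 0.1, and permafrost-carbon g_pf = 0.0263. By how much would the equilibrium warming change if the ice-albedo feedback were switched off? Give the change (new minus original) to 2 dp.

-0.41 °C

Original: g = 0.2423, ΔT = 2.36/(1−0.2423) = 3.1147 °C.
Without ice-albedo: g' = 0.1263, ΔT' = 2.36/(1−0.1263) = 2.7012 °C.
Change = 2.7012 − 3.1147 = -0.41 °C.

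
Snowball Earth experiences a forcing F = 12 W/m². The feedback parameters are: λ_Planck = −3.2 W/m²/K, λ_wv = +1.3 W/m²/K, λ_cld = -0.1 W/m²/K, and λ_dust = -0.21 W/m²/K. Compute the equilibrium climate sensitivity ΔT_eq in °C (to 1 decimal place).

Net feedback parameter λ = (−3.2) + (+1.3) + (-0.1) + (-0.21) = -2.21 W/m²/K.
ΔT = −F/λ = −12/(-2.21) = 5.4 °C.

5.4 °C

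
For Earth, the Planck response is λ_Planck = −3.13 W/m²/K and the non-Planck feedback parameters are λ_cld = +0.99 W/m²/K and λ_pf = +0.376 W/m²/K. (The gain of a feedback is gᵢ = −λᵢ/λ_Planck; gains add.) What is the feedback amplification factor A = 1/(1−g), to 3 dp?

1.774

Convert to gains: g_cld = 0.99/3.13 = 0.3163; g_pf = 0.376/3.13 = 0.1201.
Total gain g = 0.4364.
A = 1/(1 − 0.4364) = 1.774.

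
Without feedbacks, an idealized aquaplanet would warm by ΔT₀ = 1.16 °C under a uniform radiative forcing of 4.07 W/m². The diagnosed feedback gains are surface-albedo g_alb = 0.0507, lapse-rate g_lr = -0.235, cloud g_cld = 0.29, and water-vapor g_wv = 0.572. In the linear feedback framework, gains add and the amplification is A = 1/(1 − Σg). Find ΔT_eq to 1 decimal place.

3.6 °C

Total gain g = 0.0507 − 0.235 + 0.29 + 0.572 = 0.6777.
Amplification A = 1/(1 − 0.6777) = 3.103.
ΔT = 1.16 × 3.103 = 3.6 °C.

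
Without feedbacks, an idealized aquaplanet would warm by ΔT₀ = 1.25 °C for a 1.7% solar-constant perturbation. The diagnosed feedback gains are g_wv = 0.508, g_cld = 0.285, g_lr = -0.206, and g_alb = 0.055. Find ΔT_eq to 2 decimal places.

Total gain g = 0.508 + 0.285 − 0.206 + 0.055 = 0.642.
Amplification A = 1/(1 − 0.642) = 2.793.
ΔT = 1.25 × 2.793 = 3.49 °C.

3.49 °C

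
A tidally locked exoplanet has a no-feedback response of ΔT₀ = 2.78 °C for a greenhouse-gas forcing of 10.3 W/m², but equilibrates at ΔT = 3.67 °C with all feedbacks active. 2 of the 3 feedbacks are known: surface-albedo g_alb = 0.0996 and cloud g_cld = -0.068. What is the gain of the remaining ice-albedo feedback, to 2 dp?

0.21

Amplification A = ΔT/ΔT₀ = 3.67/2.78 = 1.32.
Total gain g = 1 − 1/A = 1 − 1/1.32 = 0.2424.
Known gains sum to 0.0996 − 0.068 = 0.0316.
g_ice = 0.2424 − 0.0316 = 0.21.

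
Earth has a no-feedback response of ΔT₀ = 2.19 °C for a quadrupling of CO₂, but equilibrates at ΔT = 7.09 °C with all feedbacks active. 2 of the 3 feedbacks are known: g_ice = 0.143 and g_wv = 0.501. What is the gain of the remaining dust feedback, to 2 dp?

Amplification A = ΔT/ΔT₀ = 7.09/2.19 = 3.237.
Total gain g = 1 − 1/A = 1 − 1/3.237 = 0.6911.
Known gains sum to 0.143 + 0.501 = 0.644.
g_dust = 0.6911 − 0.644 = 0.05.

0.05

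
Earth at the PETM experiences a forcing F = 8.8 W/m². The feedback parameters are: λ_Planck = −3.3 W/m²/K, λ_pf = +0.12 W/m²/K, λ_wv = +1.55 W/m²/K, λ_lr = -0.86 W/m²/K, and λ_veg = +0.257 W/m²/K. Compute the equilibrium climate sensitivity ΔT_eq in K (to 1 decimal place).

Net feedback parameter λ = (−3.3) + (+0.12) + (+1.55) + (-0.86) + (+0.257) = -2.233 W/m²/K.
ΔT = −F/λ = −8.8/(-2.233) = 3.9 K.

3.9 K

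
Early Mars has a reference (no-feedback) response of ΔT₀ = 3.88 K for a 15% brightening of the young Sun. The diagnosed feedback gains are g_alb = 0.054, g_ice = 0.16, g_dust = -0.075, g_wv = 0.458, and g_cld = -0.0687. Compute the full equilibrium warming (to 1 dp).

8.2 K

Total gain g = 0.054 + 0.16 − 0.075 + 0.458 − 0.0687 = 0.5283.
Amplification A = 1/(1 − 0.5283) = 2.12.
ΔT = 3.88 × 2.12 = 8.2 K.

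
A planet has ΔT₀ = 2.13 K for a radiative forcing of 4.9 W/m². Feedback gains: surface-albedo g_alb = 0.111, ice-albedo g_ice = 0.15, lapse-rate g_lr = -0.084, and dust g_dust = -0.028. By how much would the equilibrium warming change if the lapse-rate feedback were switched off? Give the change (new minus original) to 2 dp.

Original: g = 0.149, ΔT = 2.13/(1−0.149) = 2.5029 K.
Without lapse-rate: g' = 0.233, ΔT' = 2.13/(1−0.233) = 2.7771 K.
Change = 2.7771 − 2.5029 = 0.27 K.

0.27 K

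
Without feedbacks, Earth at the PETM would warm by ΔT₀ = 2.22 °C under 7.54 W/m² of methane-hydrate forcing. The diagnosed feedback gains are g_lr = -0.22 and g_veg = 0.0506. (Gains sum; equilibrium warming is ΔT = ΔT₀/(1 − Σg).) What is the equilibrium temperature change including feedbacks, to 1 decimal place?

1.9 °C

Total gain g = -0.22 + 0.0506 = -0.1694.
Amplification A = 1/(1 + 0.1694) = 0.8551.
ΔT = 2.22 × 0.8551 = 1.9 °C.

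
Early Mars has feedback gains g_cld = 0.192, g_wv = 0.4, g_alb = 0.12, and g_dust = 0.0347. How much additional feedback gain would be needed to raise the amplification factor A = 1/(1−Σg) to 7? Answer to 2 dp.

0.11

Current total gain = 0.7467.
Target gain for A = 7: g* = 1 − 1/7 = 0.8571.
Additional gain needed = 0.8571 − 0.7467 = 0.11.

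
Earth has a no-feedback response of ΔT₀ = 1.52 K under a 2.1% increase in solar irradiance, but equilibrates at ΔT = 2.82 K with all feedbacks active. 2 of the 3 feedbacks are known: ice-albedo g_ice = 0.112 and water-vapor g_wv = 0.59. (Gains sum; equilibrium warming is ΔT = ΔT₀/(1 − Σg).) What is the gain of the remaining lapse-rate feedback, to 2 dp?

-0.24

Amplification A = ΔT/ΔT₀ = 2.82/1.52 = 1.855.
Total gain g = 1 − 1/A = 1 − 1/1.855 = 0.4609.
Known gains sum to 0.112 + 0.59 = 0.702.
g_lr = 0.4609 − 0.702 = -0.24.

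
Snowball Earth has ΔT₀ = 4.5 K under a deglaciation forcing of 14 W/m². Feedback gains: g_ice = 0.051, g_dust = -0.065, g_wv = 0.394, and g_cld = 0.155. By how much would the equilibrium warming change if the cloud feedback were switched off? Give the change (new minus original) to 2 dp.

Original: g = 0.535, ΔT = 4.5/(1−0.535) = 9.6774 K.
Without cloud: g' = 0.38, ΔT' = 4.5/(1−0.38) = 7.2581 K.
Change = 7.2581 − 9.6774 = -2.42 K.

-2.42 K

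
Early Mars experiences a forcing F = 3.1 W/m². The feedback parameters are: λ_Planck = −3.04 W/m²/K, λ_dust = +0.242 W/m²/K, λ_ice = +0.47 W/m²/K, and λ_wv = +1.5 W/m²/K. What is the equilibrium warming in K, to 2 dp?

3.74 K

Net feedback parameter λ = (−3.04) + (+0.242) + (+0.47) + (+1.5) = -0.828 W/m²/K.
ΔT = −F/λ = −3.1/(-0.828) = 3.74 K.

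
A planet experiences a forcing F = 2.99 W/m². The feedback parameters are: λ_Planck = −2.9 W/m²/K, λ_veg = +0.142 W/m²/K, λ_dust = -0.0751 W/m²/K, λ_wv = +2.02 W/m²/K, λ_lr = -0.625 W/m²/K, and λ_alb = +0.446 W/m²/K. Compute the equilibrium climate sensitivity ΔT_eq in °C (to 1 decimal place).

Net feedback parameter λ = (−2.9) + (+0.142) + (-0.0751) + (+2.02) + (-0.625) + (+0.446) = -0.9921 W/m²/K.
ΔT = −F/λ = −2.99/(-0.9921) = 3.0 °C.

3.0 °C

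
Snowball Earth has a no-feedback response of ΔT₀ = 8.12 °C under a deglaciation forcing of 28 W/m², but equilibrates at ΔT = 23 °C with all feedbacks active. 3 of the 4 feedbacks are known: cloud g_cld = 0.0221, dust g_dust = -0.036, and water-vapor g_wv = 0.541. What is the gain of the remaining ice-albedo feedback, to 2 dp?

Amplification A = ΔT/ΔT₀ = 23/8.12 = 2.833.
Total gain g = 1 − 1/A = 1 − 1/2.833 = 0.647.
Known gains sum to 0.0221 − 0.036 + 0.541 = 0.5271.
g_ice = 0.647 − 0.5271 = 0.12.

0.12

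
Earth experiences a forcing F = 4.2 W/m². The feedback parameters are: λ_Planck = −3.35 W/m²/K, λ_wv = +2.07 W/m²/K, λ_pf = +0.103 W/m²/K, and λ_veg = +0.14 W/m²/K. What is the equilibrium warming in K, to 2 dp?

Net feedback parameter λ = (−3.35) + (+2.07) + (+0.103) + (+0.14) = -1.037 W/m²/K.
ΔT = −F/λ = −4.2/(-1.037) = 4.05 K.

4.05 K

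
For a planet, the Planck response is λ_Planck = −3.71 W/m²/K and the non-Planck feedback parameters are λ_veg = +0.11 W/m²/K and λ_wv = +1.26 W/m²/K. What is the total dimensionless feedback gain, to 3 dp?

0.369

Convert to gains: g_veg = 0.11/3.71 = 0.02965; g_wv = 1.26/3.71 = 0.3396.
Total gain g = 0.36925.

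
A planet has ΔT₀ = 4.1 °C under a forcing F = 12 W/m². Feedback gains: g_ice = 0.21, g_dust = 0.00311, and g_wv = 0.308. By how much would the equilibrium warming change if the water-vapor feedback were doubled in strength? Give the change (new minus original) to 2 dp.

Original: g = 0.52111, ΔT = 4.1/(1−0.52111) = 8.5615 °C.
With doubled water-vapor: g' = 0.82911, ΔT' = 4.1/(1−0.82911) = 23.9920 °C.
Change = 23.9920 − 8.5615 = 15.43 °C.

15.43 °C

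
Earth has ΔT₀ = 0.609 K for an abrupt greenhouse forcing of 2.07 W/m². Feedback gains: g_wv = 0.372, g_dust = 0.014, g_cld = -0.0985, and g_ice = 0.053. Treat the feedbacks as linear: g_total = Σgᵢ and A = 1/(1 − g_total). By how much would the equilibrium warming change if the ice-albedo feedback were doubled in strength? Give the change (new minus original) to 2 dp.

Original: g = 0.3405, ΔT = 0.609/(1−0.3405) = 0.9234 K.
With doubled ice-albedo: g' = 0.3935, ΔT' = 0.609/(1−0.3935) = 1.0041 K.
Change = 1.0041 − 0.9234 = 0.08 K.

0.08 K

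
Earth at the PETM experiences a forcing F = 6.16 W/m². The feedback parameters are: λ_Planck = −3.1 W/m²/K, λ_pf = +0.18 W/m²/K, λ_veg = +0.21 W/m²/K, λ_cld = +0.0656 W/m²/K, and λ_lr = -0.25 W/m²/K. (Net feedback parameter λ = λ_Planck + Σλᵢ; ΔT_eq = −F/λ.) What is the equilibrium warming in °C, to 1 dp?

2.1 °C

Net feedback parameter λ = (−3.1) + (+0.18) + (+0.21) + (+0.0656) + (-0.25) = -2.8944 W/m²/K.
ΔT = −F/λ = −6.16/(-2.8944) = 2.1 °C.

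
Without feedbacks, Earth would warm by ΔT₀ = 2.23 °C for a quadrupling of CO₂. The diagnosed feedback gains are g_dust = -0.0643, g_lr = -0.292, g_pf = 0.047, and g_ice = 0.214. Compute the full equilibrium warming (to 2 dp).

2.04 °C

Total gain g = -0.0643 − 0.292 + 0.047 + 0.214 = -0.0953.
Amplification A = 1/(1 + 0.0953) = 0.913.
ΔT = 2.23 × 0.913 = 2.04 °C.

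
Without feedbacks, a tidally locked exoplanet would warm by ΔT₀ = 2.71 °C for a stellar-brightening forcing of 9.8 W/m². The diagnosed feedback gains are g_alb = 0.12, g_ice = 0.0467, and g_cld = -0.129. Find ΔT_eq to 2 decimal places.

Total gain g = 0.12 + 0.0467 − 0.129 = 0.0377.
Amplification A = 1/(1 − 0.0377) = 1.039.
ΔT = 2.71 × 1.039 = 2.82 °C.

2.82 °C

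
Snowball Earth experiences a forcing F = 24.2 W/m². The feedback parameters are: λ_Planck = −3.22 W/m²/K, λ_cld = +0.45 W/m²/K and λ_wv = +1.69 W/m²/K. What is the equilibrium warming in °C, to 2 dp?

22.41 °C

Net feedback parameter λ = (−3.22) + (+0.45) + (+1.69) = -1.08 W/m²/K.
ΔT = −F/λ = −24.2/(-1.08) = 22.41 °C.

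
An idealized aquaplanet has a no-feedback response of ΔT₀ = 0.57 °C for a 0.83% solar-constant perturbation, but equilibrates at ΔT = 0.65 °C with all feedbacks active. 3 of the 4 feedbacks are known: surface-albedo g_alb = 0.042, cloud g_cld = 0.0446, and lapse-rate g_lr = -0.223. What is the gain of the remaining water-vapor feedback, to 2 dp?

Amplification A = ΔT/ΔT₀ = 0.65/0.57 = 1.14.
Total gain g = 1 − 1/A = 1 − 1/1.14 = 0.1228.
Known gains sum to 0.042 + 0.0446 − 0.223 = -0.1364.
g_wv = 0.1228 + 0.1364 = 0.26.

0.26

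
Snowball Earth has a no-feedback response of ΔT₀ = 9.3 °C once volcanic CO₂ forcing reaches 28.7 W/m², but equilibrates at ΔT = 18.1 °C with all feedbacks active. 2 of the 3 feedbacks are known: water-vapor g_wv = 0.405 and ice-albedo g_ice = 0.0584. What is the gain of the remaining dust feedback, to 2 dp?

Amplification A = ΔT/ΔT₀ = 18.1/9.3 = 1.946.
Total gain g = 1 − 1/A = 1 − 1/1.946 = 0.4861.
Known gains sum to 0.405 + 0.0584 = 0.4634.
g_dust = 0.4861 − 0.4634 = 0.02.

0.02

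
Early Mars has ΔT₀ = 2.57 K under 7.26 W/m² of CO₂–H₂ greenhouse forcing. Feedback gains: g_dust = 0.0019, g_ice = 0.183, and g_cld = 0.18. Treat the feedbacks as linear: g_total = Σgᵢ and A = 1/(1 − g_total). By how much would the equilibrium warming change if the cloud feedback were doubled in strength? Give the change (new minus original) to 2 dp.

Original: g = 0.3649, ΔT = 2.57/(1−0.3649) = 4.0466 K.
With doubled cloud: g' = 0.5449, ΔT' = 2.57/(1−0.5449) = 5.6471 K.
Change = 5.6471 − 4.0466 = 1.60 K.

1.60 K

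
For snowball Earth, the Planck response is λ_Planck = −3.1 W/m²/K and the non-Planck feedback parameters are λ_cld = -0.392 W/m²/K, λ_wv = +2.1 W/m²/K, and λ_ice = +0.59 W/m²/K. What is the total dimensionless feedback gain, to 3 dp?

Convert to gains: g_cld = -0.392/3.1 = -0.1265; g_wv = 2.1/3.1 = 0.6774; g_ice = 0.59/3.1 = 0.1903.
Total gain g = 0.7412.

0.741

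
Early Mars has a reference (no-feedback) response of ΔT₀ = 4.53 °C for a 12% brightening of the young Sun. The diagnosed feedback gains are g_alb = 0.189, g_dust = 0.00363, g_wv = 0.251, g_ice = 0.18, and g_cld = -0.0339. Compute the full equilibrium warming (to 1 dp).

Total gain g = 0.189 + 0.00363 + 0.251 + 0.18 − 0.0339 = 0.58973.
Amplification A = 1/(1 − 0.58973) = 2.437.
ΔT = 4.53 × 2.437 = 11.0 °C.

11.0 °C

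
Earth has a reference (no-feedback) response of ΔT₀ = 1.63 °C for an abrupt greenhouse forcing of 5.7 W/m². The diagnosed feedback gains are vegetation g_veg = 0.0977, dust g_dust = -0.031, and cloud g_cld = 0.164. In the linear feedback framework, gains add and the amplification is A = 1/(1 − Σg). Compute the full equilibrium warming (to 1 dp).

2.1 °C

Total gain g = 0.0977 − 0.031 + 0.164 = 0.2307.
Amplification A = 1/(1 − 0.2307) = 1.3.
ΔT = 1.63 × 1.3 = 2.1 °C.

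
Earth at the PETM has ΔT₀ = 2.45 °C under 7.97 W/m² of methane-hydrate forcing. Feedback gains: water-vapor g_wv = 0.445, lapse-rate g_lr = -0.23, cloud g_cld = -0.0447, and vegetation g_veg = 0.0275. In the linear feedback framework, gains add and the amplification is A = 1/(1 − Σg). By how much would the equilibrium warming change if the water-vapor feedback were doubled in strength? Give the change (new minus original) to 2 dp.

3.80 °C

Original: g = 0.1978, ΔT = 2.45/(1−0.1978) = 3.0541 °C.
With doubled water-vapor: g' = 0.6428, ΔT' = 2.45/(1−0.6428) = 6.8589 °C.
Change = 6.8589 − 3.0541 = 3.80 °C.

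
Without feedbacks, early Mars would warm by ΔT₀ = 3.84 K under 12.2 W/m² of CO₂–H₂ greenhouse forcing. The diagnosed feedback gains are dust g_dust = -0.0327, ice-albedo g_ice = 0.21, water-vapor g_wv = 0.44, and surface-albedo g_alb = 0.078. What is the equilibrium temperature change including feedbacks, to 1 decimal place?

Total gain g = -0.0327 + 0.21 + 0.44 + 0.078 = 0.6953.
Amplification A = 1/(1 − 0.6953) = 3.282.
ΔT = 3.84 × 3.282 = 12.6 K.

12.6 K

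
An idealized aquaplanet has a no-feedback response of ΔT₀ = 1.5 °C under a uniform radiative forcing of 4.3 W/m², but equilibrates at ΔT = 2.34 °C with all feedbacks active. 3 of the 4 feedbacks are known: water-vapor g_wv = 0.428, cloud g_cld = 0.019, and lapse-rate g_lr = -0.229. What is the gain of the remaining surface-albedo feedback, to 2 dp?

0.14

Amplification A = ΔT/ΔT₀ = 2.34/1.5 = 1.56.
Total gain g = 1 − 1/A = 1 − 1/1.56 = 0.359.
Known gains sum to 0.428 + 0.019 − 0.229 = 0.218.
g_alb = 0.359 − 0.218 = 0.14.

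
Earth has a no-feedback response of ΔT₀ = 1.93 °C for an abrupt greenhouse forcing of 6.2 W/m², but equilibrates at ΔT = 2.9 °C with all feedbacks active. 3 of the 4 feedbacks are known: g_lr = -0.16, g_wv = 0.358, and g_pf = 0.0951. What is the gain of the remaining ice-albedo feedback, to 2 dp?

0.04

Amplification A = ΔT/ΔT₀ = 2.9/1.93 = 1.503.
Total gain g = 1 − 1/A = 1 − 1/1.503 = 0.3347.
Known gains sum to -0.16 + 0.358 + 0.0951 = 0.2931.
g_ice = 0.3347 − 0.2931 = 0.04.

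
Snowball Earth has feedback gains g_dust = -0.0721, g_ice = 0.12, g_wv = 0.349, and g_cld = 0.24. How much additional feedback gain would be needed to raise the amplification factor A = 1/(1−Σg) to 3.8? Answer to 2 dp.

0.10

Current total gain = 0.6369.
Target gain for A = 3.8: g* = 1 − 1/3.8 = 0.7368.
Additional gain needed = 0.7368 − 0.6369 = 0.10.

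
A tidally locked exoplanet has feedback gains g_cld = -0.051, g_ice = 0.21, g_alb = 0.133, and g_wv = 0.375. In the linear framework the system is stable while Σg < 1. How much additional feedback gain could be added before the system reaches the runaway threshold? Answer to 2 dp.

0.33

Current total gain = -0.051 + 0.21 + 0.133 + 0.375 = 0.667.
Margin to runaway = 1 − 0.667 = 0.33.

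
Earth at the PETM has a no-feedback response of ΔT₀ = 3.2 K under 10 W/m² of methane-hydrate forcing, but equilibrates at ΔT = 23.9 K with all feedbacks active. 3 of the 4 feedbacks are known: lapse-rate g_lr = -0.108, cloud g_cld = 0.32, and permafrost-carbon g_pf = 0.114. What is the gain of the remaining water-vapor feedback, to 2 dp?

Amplification A = ΔT/ΔT₀ = 23.9/3.2 = 7.469.
Total gain g = 1 − 1/A = 1 − 1/7.469 = 0.8661.
Known gains sum to -0.108 + 0.32 + 0.114 = 0.326.
g_wv = 0.8661 − 0.326 = 0.54.

0.54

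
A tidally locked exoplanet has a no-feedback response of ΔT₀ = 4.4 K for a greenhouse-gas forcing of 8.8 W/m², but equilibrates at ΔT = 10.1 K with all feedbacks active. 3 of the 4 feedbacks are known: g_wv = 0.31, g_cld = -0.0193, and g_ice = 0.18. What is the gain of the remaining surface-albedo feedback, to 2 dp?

0.09

Amplification A = ΔT/ΔT₀ = 10.1/4.4 = 2.295.
Total gain g = 1 − 1/A = 1 − 1/2.295 = 0.5643.
Known gains sum to 0.31 − 0.0193 + 0.18 = 0.4707.
g_alb = 0.5643 − 0.4707 = 0.09.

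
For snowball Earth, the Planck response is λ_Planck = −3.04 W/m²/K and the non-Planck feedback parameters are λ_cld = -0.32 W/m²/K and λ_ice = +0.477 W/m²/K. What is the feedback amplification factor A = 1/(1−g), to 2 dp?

1.05

Convert to gains: g_cld = -0.32/3.04 = -0.1053; g_ice = 0.477/3.04 = 0.1569.
Total gain g = 0.0516.
A = 1/(1 − 0.0516) = 1.05.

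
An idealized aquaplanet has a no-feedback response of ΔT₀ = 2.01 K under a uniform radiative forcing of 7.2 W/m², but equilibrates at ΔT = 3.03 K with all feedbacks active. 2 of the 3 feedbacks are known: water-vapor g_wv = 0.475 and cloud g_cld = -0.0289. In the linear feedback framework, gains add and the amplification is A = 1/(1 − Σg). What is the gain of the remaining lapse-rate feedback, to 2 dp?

Amplification A = ΔT/ΔT₀ = 3.03/2.01 = 1.507.
Total gain g = 1 − 1/A = 1 − 1/1.507 = 0.3364.
Known gains sum to 0.475 − 0.0289 = 0.4461.
g_lr = 0.3364 − 0.4461 = -0.11.

-0.11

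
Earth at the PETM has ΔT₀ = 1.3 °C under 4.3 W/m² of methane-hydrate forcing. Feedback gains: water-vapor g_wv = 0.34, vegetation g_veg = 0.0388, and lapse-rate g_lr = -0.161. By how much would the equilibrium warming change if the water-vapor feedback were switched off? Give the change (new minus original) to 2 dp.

-0.50 °C

Original: g = 0.2178, ΔT = 1.3/(1−0.2178) = 1.6620 °C.
Without water-vapor: g' = -0.1222, ΔT' = 1.3/(1+0.1222) = 1.1584 °C.
Change = 1.1584 − 1.6620 = -0.50 °C.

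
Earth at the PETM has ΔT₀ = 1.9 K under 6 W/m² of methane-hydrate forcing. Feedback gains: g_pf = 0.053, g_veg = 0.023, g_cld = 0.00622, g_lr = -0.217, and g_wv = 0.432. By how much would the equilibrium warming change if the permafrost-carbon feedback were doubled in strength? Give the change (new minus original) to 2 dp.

0.22 K

Original: g = 0.29722, ΔT = 1.9/(1−0.29722) = 2.7035 K.
With doubled permafrost-carbon: g' = 0.35022, ΔT' = 1.9/(1−0.35022) = 2.9241 K.
Change = 2.9241 − 2.7035 = 0.22 K.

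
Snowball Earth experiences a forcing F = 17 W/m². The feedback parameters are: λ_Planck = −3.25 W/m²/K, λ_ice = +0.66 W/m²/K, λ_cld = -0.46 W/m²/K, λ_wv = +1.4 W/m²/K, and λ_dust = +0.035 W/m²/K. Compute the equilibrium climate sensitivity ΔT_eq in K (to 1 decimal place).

Net feedback parameter λ = (−3.25) + (+0.66) + (-0.46) + (+1.4) + (+0.035) = -1.615 W/m²/K.
ΔT = −F/λ = −17/(-1.615) = 10.5 K.

10.5 K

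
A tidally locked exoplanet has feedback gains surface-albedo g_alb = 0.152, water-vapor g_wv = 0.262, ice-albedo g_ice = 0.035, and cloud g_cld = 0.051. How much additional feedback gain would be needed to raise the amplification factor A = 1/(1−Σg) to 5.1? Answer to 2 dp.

0.30

Current total gain = 0.5.
Target gain for A = 5.1: g* = 1 − 1/5.1 = 0.8039.
Additional gain needed = 0.8039 − 0.5 = 0.30.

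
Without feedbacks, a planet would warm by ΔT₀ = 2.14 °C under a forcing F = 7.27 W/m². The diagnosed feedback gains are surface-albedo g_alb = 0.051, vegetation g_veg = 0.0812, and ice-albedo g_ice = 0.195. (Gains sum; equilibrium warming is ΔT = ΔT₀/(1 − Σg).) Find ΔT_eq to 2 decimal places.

3.18 °C

Total gain g = 0.051 + 0.0812 + 0.195 = 0.3272.
Amplification A = 1/(1 − 0.3272) = 1.486.
ΔT = 2.14 × 1.486 = 3.18 °C.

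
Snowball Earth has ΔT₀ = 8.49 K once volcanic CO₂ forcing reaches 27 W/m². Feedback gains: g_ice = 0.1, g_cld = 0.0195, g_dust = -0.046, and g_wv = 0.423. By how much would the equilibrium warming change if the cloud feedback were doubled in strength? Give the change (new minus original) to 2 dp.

0.68 K

Original: g = 0.4965, ΔT = 8.49/(1−0.4965) = 16.8620 K.
With doubled cloud: g' = 0.516, ΔT' = 8.49/(1−0.516) = 17.5413 K.
Change = 17.5413 − 16.8620 = 0.68 K.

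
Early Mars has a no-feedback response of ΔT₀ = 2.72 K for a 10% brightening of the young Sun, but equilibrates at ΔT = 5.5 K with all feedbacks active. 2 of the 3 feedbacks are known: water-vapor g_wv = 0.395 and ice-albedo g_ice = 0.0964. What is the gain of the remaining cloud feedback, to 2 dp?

Amplification A = ΔT/ΔT₀ = 5.5/2.72 = 2.022.
Total gain g = 1 − 1/A = 1 − 1/2.022 = 0.5054.
Known gains sum to 0.395 + 0.0964 = 0.4914.
g_cld = 0.5054 − 0.4914 = 0.01.

0.01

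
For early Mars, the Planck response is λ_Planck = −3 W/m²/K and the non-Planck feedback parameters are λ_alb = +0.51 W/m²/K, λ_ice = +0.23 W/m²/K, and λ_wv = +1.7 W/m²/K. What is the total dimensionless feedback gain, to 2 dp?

0.81

Convert to gains: g_alb = 0.51/3 = 0.17; g_ice = 0.23/3 = 0.07667; g_wv = 1.7/3 = 0.5667.
Total gain g = 0.81337.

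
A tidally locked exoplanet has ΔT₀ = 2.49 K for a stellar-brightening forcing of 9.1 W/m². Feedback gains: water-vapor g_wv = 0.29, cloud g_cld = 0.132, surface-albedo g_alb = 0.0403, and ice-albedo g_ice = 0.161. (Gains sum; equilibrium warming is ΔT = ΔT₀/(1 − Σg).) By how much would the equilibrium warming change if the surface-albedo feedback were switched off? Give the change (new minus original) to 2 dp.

Original: g = 0.6233, ΔT = 2.49/(1−0.6233) = 6.6100 K.
Without surface-albedo: g' = 0.583, ΔT' = 2.49/(1−0.583) = 5.9712 K.
Change = 5.9712 − 6.6100 = -0.64 K.

-0.64 K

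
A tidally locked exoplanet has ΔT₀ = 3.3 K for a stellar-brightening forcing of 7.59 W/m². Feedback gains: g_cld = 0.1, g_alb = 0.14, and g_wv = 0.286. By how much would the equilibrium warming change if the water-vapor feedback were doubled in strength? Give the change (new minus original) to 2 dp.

10.59 K

Original: g = 0.526, ΔT = 3.3/(1−0.526) = 6.9620 K.
With doubled water-vapor: g' = 0.812, ΔT' = 3.3/(1−0.812) = 17.5532 K.
Change = 17.5532 − 6.9620 = 10.59 K.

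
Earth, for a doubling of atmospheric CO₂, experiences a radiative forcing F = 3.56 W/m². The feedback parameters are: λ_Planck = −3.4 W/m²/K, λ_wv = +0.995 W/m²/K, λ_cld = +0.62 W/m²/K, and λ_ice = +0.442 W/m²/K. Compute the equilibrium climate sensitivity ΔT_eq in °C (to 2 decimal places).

Net feedback parameter λ = (−3.4) + (+0.995) + (+0.62) + (+0.442) = -1.343 W/m²/K.
ΔT = −F/λ = −3.56/(-1.343) = 2.65 °C.

2.65 °C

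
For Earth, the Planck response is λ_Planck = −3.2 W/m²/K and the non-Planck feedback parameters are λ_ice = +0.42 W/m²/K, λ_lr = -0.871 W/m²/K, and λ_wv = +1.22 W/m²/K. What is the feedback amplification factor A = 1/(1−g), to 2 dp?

1.32

Convert to gains: g_ice = 0.42/3.2 = 0.1312; g_lr = -0.871/3.2 = -0.2722; g_wv = 1.22/3.2 = 0.3812.
Total gain g = 0.2402.
A = 1/(1 − 0.2402) = 1.32.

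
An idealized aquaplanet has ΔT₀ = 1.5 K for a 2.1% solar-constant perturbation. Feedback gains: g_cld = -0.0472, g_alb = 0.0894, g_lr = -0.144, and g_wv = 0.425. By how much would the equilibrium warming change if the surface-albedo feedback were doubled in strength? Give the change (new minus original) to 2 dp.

Original: g = 0.3232, ΔT = 1.5/(1−0.3232) = 2.2163 K.
With doubled surface-albedo: g' = 0.4126, ΔT' = 1.5/(1−0.4126) = 2.5536 K.
Change = 2.5536 − 2.2163 = 0.34 K.

0.34 K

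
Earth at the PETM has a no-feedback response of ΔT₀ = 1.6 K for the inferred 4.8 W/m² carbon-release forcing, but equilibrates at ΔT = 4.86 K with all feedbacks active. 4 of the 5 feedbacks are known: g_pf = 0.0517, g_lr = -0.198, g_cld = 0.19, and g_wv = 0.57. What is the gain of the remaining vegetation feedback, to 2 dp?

Amplification A = ΔT/ΔT₀ = 4.86/1.6 = 3.038.
Total gain g = 1 − 1/A = 1 − 1/3.038 = 0.6708.
Known gains sum to 0.0517 − 0.198 + 0.19 + 0.57 = 0.6137.
g_veg = 0.6708 − 0.6137 = 0.06.

0.06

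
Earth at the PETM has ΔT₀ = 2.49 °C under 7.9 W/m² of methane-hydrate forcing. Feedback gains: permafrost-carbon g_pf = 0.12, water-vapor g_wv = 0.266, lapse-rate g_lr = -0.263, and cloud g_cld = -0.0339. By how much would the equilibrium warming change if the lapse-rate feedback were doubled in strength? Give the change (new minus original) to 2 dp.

-0.61 °C

Original: g = 0.0891, ΔT = 2.49/(1−0.0891) = 2.7336 °C.
With doubled lapse-rate: g' = -0.1739, ΔT' = 2.49/(1+0.1739) = 2.1211 °C.
Change = 2.1211 − 2.7336 = -0.61 °C.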